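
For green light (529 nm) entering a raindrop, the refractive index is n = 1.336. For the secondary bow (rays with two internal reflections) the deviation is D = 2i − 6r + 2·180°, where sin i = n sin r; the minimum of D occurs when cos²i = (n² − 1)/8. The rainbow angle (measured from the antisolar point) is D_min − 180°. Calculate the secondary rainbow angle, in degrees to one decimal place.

cos²i = (1.78490 − 1)/8 = 0.09811; i = arccos(0.31323) = 71.746°.
sin r = sin 71.746°/1.336 = 0.71084; r = 45.303°.
D_min = 2·71.746° − 6·45.303° + 360° = 231.674°.
Rainbow angle = D_min − 180° = 51.674°.

51.7°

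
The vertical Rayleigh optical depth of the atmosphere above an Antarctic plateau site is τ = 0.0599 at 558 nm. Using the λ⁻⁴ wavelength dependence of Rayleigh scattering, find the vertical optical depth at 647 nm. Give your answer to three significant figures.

0.0331

τ(647 nm) = τ(558 nm) × (558/647)⁴ = 0.0599 × (0.8624)⁴ = 0.0599 × 0.5532 = 0.0331.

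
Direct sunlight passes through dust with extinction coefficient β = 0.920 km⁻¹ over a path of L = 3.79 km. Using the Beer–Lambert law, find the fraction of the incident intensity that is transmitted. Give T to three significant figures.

τ = β·L = 0.920 × 3.79 = 3.4868.
T = exp(−3.4868) = 0.0306.

0.0306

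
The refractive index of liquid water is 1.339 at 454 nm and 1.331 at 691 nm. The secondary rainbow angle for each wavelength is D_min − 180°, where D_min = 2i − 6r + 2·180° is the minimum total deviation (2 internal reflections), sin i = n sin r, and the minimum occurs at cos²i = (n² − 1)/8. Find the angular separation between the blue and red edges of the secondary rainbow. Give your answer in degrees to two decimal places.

2.09°

At 454 nm (n = 1.339): cos²i = 0.09912 → i = 71.650°, r = 45.141°, D_min = 232.451°, rainbow angle = 52.451°.
At 691 nm (n = 1.331): cos²i = 0.09645 → i = 71.907°, r = 45.575°, D_min = 230.365°, rainbow angle = 50.365°.
Angular width = |52.451° − 50.365°| = 2.086°.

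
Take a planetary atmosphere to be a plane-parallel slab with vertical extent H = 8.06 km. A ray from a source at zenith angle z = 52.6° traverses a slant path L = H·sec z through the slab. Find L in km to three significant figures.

sec z = 1/cos 52.6° = 1.6464.
L = 8.06 × 1.6464 = 13.270 km.

13.3 km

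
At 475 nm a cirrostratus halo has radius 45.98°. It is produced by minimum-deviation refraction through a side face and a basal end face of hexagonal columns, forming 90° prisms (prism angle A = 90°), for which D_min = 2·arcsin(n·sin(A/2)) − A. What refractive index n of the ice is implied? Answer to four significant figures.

Rearranging: n = sin((D_min + A)/2) / sin(A/2).
(D_min + A)/2 = (45.98° + 90°)/2 = 67.990°.
n = sin 67.990° / sin 45° = 0.9271 / 0.7071 = 1.3111.

1.311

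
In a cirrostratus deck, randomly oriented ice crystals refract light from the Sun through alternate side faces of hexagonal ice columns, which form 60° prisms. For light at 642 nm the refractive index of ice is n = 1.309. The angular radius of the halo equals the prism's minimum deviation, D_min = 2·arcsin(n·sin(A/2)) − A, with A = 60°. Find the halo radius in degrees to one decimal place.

n·sin(A/2) = 1.309 × sin 30° = 1.309 × 0.5000 = 0.6545.
D_min = 2·arcsin(0.6545) − 60° = 2 × 40.882° − 60° = 21.763°.

21.8°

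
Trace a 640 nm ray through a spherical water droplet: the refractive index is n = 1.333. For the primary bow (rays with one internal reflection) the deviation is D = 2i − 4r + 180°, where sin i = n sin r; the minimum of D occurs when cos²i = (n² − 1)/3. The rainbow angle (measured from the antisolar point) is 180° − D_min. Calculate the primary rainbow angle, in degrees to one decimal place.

42.1°

cos²i = (1.77689 − 1)/3 = 0.25896; i = arccos(0.50888) = 59.410°.
sin r = sin 59.410°/1.333 = 0.64579; r = 40.225°.
D_min = 2·59.410° − 4·40.225° + 180° = 137.922°.
Rainbow angle = 180° − D_min = 42.078°.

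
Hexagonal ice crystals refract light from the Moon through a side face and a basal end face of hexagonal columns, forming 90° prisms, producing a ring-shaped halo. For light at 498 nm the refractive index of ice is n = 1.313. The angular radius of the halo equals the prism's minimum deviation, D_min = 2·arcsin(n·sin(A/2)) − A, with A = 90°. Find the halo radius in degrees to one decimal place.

n·sin(A/2) = 1.313 × sin 45° = 1.313 × 0.7071 = 0.9284.
D_min = 2·arcsin(0.9284) − 90° = 2 × 68.192° − 90° = 46.383°.

46.4°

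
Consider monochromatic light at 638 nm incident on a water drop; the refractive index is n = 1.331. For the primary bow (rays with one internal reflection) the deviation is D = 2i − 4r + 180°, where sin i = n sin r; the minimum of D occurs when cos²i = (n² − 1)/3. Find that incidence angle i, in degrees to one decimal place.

cos²i = (1.331² − 1)/3 = (1.77156 − 1)/3 = 0.25719.
cos i = 0.50714, so i = 59.527°.

59.5°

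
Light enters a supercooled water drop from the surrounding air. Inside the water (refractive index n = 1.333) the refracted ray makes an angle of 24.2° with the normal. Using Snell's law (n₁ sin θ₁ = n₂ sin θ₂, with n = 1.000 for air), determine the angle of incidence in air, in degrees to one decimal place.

33.1°

Snell: sin θ_i = n · sin θ_r = 1.333 × sin 24.2° = 1.333 × 0.4099 = 0.5464.
θ_i = arcsin(0.5464) = 33.12°.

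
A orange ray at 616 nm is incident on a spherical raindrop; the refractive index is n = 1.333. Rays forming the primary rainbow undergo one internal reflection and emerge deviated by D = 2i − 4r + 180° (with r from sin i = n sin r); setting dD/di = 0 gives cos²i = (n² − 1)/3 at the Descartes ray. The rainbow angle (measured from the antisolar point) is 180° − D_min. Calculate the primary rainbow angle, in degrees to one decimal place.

cos²i = (1.77689 − 1)/3 = 0.25896; i = arccos(0.50888) = 59.410°.
sin r = sin 59.410°/1.333 = 0.64579; r = 40.225°.
D_min = 2·59.410° − 4·40.225° + 180° = 137.922°.
Rainbow angle = 180° − D_min = 42.078°.

42.1°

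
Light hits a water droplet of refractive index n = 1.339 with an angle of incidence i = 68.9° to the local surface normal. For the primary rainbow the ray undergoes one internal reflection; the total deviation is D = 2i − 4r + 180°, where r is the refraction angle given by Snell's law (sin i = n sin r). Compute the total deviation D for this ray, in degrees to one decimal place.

sin r = sin 68.9° / 1.339 = 0.9330/1.339 = 0.6968; r = 44.17°.
D = 2·68.9° − 4·44.17° + 180° = 137.80° − 176.67° + 180° = 141.13°.

141.1°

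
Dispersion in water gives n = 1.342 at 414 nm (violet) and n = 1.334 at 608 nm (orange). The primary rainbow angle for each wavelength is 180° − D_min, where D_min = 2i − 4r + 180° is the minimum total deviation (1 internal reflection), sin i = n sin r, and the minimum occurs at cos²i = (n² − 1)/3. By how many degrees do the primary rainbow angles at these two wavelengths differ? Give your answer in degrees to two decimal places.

At 414 nm (n = 1.342): cos²i = 0.26699 → i = 58.888°, r = 39.641°, D_min = 139.213°, rainbow angle = 40.787°.
At 608 nm (n = 1.334): cos²i = 0.25985 → i = 59.352°, r = 40.159°, D_min = 138.067°, rainbow angle = 41.933°.
Angular width = |40.787° − 41.933°| = 1.146°.

1.15°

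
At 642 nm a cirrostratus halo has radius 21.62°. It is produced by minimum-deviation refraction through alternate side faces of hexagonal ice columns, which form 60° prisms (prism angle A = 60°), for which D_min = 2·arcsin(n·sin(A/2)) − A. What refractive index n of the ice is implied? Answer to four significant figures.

1.307

Rearranging: n = sin((D_min + A)/2) / sin(A/2).
(D_min + A)/2 = (21.62° + 60°)/2 = 40.810°.
n = sin 40.810° / sin 30° = 0.6536 / 0.5000 = 1.3071.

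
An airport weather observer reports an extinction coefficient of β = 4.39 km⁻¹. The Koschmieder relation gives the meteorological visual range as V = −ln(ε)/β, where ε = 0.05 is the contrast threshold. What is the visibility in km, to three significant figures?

0.682 km

V = −ln(0.05) / 4.39 = 2.996 / 4.39 = 0.6824 km.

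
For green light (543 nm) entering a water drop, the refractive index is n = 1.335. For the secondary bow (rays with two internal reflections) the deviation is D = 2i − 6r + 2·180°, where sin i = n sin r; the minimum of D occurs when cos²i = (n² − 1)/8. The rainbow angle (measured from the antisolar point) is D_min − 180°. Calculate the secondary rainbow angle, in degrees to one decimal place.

cos²i = (1.78222 − 1)/8 = 0.09778; i = arccos(0.31269) = 71.778°.
sin r = sin 71.778°/1.335 = 0.71150; r = 45.357°.
D_min = 2·71.778° − 6·45.357° + 360° = 231.414°.
Rainbow angle = D_min − 180° = 51.414°.

51.4°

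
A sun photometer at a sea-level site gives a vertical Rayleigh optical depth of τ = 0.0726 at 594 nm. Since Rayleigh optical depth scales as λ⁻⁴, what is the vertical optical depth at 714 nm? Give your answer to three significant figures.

τ(714 nm) = τ(594 nm) × (594/714)⁴ = 0.0726 × (0.8319)⁴ = 0.0726 × 0.4790 = 0.0348.

0.0348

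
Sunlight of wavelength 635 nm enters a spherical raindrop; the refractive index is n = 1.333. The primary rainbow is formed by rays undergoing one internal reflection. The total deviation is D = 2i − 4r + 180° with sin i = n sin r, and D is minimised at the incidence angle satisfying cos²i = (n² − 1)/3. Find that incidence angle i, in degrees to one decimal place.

cos²i = (1.333² − 1)/3 = (1.77689 − 1)/3 = 0.25896.
cos i = 0.50888, so i = 59.410°.

59.4°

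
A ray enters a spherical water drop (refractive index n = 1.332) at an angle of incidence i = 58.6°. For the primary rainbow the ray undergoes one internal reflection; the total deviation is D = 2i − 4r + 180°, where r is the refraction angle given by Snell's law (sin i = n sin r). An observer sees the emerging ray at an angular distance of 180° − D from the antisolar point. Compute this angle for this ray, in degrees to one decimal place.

42.2°

sin r = sin 58.6° / 1.332 = 0.8536/1.332 = 0.6408; r = 39.85°.
D = 2·58.6° − 4·39.85° + 180° = 117.20° − 159.41° + 180° = 137.79°.
Angle from antisolar point = 180° − D = 42.21°.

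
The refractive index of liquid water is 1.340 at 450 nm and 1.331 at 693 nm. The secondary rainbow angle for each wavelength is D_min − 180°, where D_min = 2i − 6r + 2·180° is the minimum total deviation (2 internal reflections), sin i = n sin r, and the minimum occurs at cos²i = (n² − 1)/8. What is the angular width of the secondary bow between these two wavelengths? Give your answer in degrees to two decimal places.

At 450 nm (n = 1.340): cos²i = 0.09945 → i = 71.618°, r = 45.088°, D_min = 232.709°, rainbow angle = 52.709°.
At 693 nm (n = 1.331): cos²i = 0.09645 → i = 71.907°, r = 45.575°, D_min = 230.365°, rainbow angle = 50.365°.
Angular width = |52.709° − 50.365°| = 2.344°.

2.34°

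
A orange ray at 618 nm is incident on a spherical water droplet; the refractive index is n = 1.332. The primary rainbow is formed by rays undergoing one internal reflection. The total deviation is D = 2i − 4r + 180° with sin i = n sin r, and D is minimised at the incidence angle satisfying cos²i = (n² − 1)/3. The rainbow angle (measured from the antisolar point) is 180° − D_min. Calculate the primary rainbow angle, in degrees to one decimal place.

cos²i = (1.77422 − 1)/3 = 0.25807; i = arccos(0.50801) = 59.469°.
sin r = sin 59.469°/1.332 = 0.64666; r = 40.290°.
D_min = 2·59.469° − 4·40.290° + 180° = 137.776°.
Rainbow angle = 180° − D_min = 42.224°.

42.2°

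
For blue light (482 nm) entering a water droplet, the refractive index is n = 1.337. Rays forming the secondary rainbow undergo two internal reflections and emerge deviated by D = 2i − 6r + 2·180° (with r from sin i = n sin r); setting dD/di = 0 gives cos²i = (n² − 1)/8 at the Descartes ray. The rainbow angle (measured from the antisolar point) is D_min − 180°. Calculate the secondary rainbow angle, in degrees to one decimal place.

51.9°

cos²i = (1.78757 − 1)/8 = 0.09845; i = arccos(0.31376) = 71.714°.
sin r = sin 71.714°/1.337 = 0.71017; r = 45.249°.
D_min = 2·71.714° − 6·45.249° + 360° = 231.934°.
Rainbow angle = D_min − 180° = 51.934°.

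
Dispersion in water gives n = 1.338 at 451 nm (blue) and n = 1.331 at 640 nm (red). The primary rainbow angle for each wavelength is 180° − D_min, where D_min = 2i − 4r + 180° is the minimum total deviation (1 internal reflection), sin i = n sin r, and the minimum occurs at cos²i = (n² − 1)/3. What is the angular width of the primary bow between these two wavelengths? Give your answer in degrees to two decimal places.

At 451 nm (n = 1.338): cos²i = 0.26341 → i = 59.120°, r = 39.899°, D_min = 138.643°, rainbow angle = 41.357°.
At 640 nm (n = 1.331): cos²i = 0.25719 → i = 59.527°, r = 40.356°, D_min = 137.630°, rainbow angle = 42.370°.
Angular width = |41.357° − 42.370°| = 1.013°.

1.01°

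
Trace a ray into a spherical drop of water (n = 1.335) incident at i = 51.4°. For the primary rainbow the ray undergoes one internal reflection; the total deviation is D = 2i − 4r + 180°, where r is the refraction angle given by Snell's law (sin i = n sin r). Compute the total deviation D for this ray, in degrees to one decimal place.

sin r = sin 51.4° / 1.335 = 0.7815/1.335 = 0.5854; r = 35.83°.
D = 2·51.4° − 4·35.83° + 180° = 102.80° − 143.33° + 180° = 139.47°.

139.5°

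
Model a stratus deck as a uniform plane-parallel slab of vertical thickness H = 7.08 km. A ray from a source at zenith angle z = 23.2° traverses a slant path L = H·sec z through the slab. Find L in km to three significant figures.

7.70 km

sec z = 1/cos 23.2° = 1.0880.
L = 7.08 × 1.0880 = 7.703 km.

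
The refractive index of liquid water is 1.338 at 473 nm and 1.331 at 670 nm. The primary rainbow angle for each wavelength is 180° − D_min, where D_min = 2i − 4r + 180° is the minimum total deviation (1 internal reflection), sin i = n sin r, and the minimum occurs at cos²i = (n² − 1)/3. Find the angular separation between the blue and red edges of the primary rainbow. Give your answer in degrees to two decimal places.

1.01°

At 473 nm (n = 1.338): cos²i = 0.26341 → i = 59.120°, r = 39.899°, D_min = 138.643°, rainbow angle = 41.357°.
At 670 nm (n = 1.331): cos²i = 0.25719 → i = 59.527°, r = 40.356°, D_min = 137.630°, rainbow angle = 42.370°.
Angular width = |41.357° − 42.370°| = 1.013°.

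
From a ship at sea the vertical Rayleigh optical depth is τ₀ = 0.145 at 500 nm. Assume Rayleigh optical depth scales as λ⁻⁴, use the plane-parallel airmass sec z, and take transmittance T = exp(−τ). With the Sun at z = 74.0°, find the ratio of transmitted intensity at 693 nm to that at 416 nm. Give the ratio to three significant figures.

2.60

Airmass: sec 74.0° = 3.6280.
τ(693 nm) = 0.145 × (500/693)⁴ × 3.6280 = 0.145 × 0.2710 × 3.6280 = 0.1426.
τ(416 nm) = 0.145 × (500/416)⁴ × 3.6280 = 0.145 × 2.0869 × 3.6280 = 1.0978.
T(693)/T(416) = exp(τ_B − τ_A) = exp(0.9553) = 2.5994.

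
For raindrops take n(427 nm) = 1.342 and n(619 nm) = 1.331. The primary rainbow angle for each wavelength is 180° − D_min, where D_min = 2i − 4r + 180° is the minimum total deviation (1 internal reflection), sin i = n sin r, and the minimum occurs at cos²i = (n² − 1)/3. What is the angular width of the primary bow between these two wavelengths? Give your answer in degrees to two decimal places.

1.58°

At 427 nm (n = 1.342): cos²i = 0.26699 → i = 58.888°, r = 39.641°, D_min = 139.213°, rainbow angle = 40.787°.
At 619 nm (n = 1.331): cos²i = 0.25719 → i = 59.527°, r = 40.356°, D_min = 137.630°, rainbow angle = 42.370°.
Angular width = |40.787° − 42.370°| = 1.583°.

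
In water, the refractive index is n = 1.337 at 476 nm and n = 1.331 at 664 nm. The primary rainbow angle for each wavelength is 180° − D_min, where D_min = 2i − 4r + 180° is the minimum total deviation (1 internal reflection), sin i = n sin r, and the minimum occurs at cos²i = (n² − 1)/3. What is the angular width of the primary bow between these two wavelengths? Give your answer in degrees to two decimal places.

At 476 nm (n = 1.337): cos²i = 0.26252 → i = 59.178°, r = 39.964°, D_min = 138.500°, rainbow angle = 41.500°.
At 664 nm (n = 1.331): cos²i = 0.25719 → i = 59.527°, r = 40.356°, D_min = 137.630°, rainbow angle = 42.370°.
Angular width = |41.500° − 42.370°| = 0.870°.

0.87°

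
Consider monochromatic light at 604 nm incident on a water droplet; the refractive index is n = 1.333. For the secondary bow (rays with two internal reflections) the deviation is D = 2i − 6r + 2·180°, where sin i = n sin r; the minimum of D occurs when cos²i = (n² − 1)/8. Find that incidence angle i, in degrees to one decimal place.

cos²i = (1.333² − 1)/8 = (1.77689 − 1)/8 = 0.09711.
cos i = 0.31163, so i = 71.843°.

71.8°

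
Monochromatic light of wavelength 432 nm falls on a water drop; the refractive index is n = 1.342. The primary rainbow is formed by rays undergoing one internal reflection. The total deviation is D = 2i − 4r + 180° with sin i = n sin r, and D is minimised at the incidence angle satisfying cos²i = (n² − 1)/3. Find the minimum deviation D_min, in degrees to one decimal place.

139.2°

cos²i = (1.80096 − 1)/3 = 0.26699; i = arccos(0.51671) = 58.888°.
sin r = sin 58.888°/1.342 = 0.63797; r = 39.641°.
D_min = 2·58.888° − 4·39.641° + 180° = 139.213°.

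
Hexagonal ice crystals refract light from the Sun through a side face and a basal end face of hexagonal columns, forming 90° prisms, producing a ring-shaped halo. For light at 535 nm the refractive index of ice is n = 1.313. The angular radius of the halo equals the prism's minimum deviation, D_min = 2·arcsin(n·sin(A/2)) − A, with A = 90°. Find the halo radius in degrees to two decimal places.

n·sin(A/2) = 1.313 × sin 45° = 1.313 × 0.7071 = 0.9284.
D_min = 2·arcsin(0.9284) − 90° = 2 × 68.192° − 90° = 46.383°.

46.38°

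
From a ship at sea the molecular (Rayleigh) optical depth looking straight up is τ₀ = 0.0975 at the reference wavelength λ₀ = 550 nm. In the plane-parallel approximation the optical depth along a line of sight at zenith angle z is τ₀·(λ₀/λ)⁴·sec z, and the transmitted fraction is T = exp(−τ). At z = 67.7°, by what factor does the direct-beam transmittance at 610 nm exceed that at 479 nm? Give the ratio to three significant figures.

1.32

Airmass: sec 67.7° = 2.6354.
τ(610 nm) = 0.0975 × (550/610)⁴ × 2.6354 = 0.0975 × 0.6609 × 2.6354 = 0.1698.
τ(479 nm) = 0.0975 × (550/479)⁴ × 2.6354 = 0.0975 × 1.7382 × 2.6354 = 0.4466.
T(610)/T(479) = exp(τ_B − τ_A) = exp(0.2768) = 1.3189.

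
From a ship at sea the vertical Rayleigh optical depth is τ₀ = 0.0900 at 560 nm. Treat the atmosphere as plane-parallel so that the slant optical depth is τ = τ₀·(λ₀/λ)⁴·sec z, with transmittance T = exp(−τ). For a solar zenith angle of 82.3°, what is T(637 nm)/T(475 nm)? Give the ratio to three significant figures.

2.45

Airmass: sec 82.3° = 7.4635.
τ(637 nm) = 0.0900 × (560/637)⁴ × 7.4635 = 0.0900 × 0.5973 × 7.4635 = 0.4012.
τ(475 nm) = 0.0900 × (560/475)⁴ × 7.4635 = 0.0900 × 1.9319 × 7.4635 = 1.2977.
T(637)/T(475) = exp(τ_B − τ_A) = exp(0.8964) = 2.4509.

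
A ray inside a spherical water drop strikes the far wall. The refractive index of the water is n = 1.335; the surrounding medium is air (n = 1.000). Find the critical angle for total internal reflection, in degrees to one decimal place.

48.5°

sin θ_c = n_air / n = 1.000 / 1.335 = 0.7491.
θ_c = arcsin(0.7491) = 48.51°.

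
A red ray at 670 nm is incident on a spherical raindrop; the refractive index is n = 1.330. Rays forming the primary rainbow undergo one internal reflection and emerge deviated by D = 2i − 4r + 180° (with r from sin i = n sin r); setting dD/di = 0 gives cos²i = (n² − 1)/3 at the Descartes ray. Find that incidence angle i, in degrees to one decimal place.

cos²i = (1.330² − 1)/3 = (1.76890 − 1)/3 = 0.25630.
cos i = 0.50626, so i = 59.585°.

59.6°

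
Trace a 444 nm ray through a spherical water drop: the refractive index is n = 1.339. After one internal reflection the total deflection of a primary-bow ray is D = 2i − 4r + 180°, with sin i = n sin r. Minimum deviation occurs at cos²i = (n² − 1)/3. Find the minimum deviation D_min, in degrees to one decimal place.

138.8°

cos²i = (1.79292 − 1)/3 = 0.26431; i = arccos(0.51411) = 59.062°.
sin r = sin 59.062°/1.339 = 0.64057; r = 39.834°.
D_min = 2·59.062° − 4·39.834° + 180° = 138.786°.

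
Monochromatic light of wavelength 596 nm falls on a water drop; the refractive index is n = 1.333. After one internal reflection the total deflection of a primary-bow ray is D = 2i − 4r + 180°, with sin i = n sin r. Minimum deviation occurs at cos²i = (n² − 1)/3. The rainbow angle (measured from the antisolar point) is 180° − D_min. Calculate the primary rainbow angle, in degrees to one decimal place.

cos²i = (1.77689 − 1)/3 = 0.25896; i = arccos(0.50888) = 59.410°.
sin r = sin 59.410°/1.333 = 0.64579; r = 40.225°.
D_min = 2·59.410° − 4·40.225° + 180° = 137.922°.
Rainbow angle = 180° − D_min = 42.078°.

42.1°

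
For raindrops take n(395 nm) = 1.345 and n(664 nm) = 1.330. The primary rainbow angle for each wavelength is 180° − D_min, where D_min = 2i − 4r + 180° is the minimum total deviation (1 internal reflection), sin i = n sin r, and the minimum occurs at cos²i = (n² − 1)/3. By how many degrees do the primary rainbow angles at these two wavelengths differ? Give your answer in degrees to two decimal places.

2.15°

At 395 nm (n = 1.345): cos²i = 0.26967 → i = 58.715°, r = 39.448°, D_min = 139.635°, rainbow angle = 40.365°.
At 664 nm (n = 1.330): cos²i = 0.25630 → i = 59.585°, r = 40.422°, D_min = 137.484°, rainbow angle = 42.516°.
Angular width = |40.365° − 42.516°| = 2.152°.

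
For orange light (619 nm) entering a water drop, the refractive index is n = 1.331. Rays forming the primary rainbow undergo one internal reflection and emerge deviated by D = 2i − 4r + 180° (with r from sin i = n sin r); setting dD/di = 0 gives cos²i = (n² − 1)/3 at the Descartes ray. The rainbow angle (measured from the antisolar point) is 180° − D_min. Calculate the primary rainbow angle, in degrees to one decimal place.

cos²i = (1.77156 − 1)/3 = 0.25719; i = arccos(0.50714) = 59.527°.
sin r = sin 59.527°/1.331 = 0.64753; r = 40.356°.
D_min = 2·59.527° − 4·40.356° + 180° = 137.630°.
Rainbow angle = 180° − D_min = 42.370°.

42.4°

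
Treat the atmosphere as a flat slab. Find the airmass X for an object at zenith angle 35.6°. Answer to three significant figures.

X = sec z = 1/cos 35.6° = 1/0.8131 = 1.2299.

1.23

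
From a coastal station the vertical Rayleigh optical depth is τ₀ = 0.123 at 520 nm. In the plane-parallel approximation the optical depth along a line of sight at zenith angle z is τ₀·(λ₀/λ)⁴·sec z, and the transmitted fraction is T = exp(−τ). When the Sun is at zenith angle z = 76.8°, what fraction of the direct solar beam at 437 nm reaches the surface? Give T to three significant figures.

sec 76.8° = 4.3792.
τ = 0.123 × (520/437)⁴ × 4.3792 = 0.123 × 2.0049 × 4.3792 = 1.0799.
T = exp(−1.0799) = 0.3396.

0.340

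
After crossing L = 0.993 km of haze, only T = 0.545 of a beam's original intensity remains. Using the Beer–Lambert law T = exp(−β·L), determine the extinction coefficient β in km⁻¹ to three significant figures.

Beer–Lambert: T = exp(−βL) ⇒ β = −ln(T)/L = −ln(0.545)/0.993 = 0.6070/0.993 = 0.6112 km⁻¹.

0.611 km⁻¹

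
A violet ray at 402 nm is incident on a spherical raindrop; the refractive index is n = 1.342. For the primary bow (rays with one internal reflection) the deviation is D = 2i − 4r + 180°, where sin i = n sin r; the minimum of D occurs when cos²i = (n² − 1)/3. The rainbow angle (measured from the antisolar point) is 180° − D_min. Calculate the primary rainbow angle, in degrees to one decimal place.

40.8°

cos²i = (1.80096 − 1)/3 = 0.26699; i = arccos(0.51671) = 58.888°.
sin r = sin 58.888°/1.342 = 0.63797; r = 39.641°.
D_min = 2·58.888° − 4·39.641° + 180° = 139.213°.
Rainbow angle = 180° − D_min = 40.787°.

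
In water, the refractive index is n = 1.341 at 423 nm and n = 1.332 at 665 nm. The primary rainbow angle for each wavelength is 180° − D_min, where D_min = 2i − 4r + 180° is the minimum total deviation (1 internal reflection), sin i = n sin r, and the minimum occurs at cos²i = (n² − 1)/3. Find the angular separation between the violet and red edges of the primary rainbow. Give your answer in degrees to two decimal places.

At 423 nm (n = 1.341): cos²i = 0.26609 → i = 58.946°, r = 39.705°, D_min = 139.071°, rainbow angle = 40.929°.
At 665 nm (n = 1.332): cos²i = 0.25807 → i = 59.469°, r = 40.290°, D_min = 137.776°, rainbow angle = 42.224°.
Angular width = |40.929° − 42.224°| = 1.295°.

1.29°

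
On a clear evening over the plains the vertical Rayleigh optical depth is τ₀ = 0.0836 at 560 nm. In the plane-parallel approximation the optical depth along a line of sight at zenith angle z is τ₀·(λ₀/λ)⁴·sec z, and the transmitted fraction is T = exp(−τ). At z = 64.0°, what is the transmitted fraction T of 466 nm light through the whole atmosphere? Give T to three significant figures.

0.672

sec 64.0° = 2.2812.
τ = 0.0836 × (560/466)⁴ × 2.2812 = 0.0836 × 2.0855 × 2.2812 = 0.3977.
T = exp(−0.3977) = 0.6719.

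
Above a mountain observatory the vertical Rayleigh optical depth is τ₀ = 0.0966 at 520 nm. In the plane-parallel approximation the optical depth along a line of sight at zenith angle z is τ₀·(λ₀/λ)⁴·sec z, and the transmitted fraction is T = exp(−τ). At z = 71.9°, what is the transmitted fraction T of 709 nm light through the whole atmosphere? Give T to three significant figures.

0.914

sec 71.9° = 3.2188.
τ = 0.0966 × (520/709)⁴ × 3.2188 = 0.0966 × 0.2894 × 3.2188 = 0.0900.
T = exp(−0.0900) = 0.9140.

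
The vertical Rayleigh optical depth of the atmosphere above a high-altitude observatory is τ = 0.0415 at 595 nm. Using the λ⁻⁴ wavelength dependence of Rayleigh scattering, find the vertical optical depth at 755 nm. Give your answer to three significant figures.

τ(755 nm) = τ(595 nm) × (595/755)⁴ = 0.0415 × (0.7881)⁴ = 0.0415 × 0.3857 = 0.0160.

0.0160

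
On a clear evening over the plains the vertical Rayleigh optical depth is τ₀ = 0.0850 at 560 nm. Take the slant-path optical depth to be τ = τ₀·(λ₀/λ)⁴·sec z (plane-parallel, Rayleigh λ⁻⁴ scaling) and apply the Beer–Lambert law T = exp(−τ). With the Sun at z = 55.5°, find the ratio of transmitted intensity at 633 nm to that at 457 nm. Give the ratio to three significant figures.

1.28

Airmass: sec 55.5° = 1.7655.
τ(633 nm) = 0.0850 × (560/633)⁴ × 1.7655 = 0.0850 × 0.6125 × 1.7655 = 0.0919.
τ(457 nm) = 0.0850 × (560/457)⁴ × 1.7655 = 0.0850 × 2.2547 × 1.7655 = 0.3384.
T(633)/T(457) = exp(τ_B − τ_A) = exp(0.2464) = 1.2795.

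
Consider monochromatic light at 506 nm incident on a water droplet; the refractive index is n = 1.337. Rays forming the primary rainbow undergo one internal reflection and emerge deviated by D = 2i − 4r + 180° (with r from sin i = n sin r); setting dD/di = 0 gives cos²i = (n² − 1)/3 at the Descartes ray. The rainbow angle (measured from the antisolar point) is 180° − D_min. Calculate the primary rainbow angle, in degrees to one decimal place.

41.5°

cos²i = (1.78757 − 1)/3 = 0.26252; i = arccos(0.51237) = 59.178°.
sin r = sin 59.178°/1.337 = 0.64231; r = 39.964°.
D_min = 2·59.178° − 4·39.964° + 180° = 138.500°.
Rainbow angle = 180° − D_min = 41.500°.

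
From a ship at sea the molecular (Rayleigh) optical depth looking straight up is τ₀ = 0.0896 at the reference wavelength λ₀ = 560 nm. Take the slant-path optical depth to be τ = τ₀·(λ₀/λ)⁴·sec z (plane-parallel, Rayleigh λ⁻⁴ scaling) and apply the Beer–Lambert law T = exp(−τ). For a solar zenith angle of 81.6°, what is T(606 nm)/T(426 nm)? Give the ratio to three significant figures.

3.99

Airmass: sec 81.6° = 6.8454.
τ(606 nm) = 0.0896 × (560/606)⁴ × 6.8454 = 0.0896 × 0.7292 × 6.8454 = 0.4473.
τ(426 nm) = 0.0896 × (560/426)⁴ × 6.8454 = 0.0896 × 2.9862 × 6.8454 = 1.8316.
T(606)/T(426) = exp(τ_B − τ_A) = exp(1.3843) = 3.9920.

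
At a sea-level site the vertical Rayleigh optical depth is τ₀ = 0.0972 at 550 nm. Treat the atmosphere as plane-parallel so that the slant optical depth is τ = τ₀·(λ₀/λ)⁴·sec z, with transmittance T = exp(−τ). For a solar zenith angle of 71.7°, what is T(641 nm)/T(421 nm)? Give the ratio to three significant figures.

2.08

Airmass: sec 71.7° = 3.1848.
τ(641 nm) = 0.0972 × (550/641)⁴ × 3.1848 = 0.0972 × 0.5420 × 3.1848 = 0.1678.
τ(421 nm) = 0.0972 × (550/421)⁴ × 3.1848 = 0.0972 × 2.9129 × 3.1848 = 0.9017.
T(641)/T(421) = exp(τ_B − τ_A) = exp(0.7339) = 2.0832.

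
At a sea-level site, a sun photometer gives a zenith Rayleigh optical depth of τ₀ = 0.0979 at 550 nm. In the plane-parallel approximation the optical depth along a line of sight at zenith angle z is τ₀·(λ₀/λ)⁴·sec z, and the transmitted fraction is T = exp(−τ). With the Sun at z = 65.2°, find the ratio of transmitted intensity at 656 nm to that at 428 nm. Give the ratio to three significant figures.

1.68

Airmass: sec 65.2° = 2.3841.
τ(656 nm) = 0.0979 × (550/656)⁴ × 2.3841 = 0.0979 × 0.4941 × 2.3841 = 0.1153.
τ(428 nm) = 0.0979 × (550/428)⁴ × 2.3841 = 0.0979 × 2.7269 × 2.3841 = 0.6365.
T(656)/T(428) = exp(τ_B − τ_A) = exp(0.5211) = 1.6839.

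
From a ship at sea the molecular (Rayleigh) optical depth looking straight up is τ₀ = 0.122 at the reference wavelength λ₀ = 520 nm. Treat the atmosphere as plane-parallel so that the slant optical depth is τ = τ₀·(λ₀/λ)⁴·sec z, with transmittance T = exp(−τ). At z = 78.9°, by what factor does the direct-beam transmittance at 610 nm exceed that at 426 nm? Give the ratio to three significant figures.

Airmass: sec 78.9° = 5.1942.
τ(610 nm) = 0.122 × (520/610)⁴ × 5.1942 = 0.122 × 0.5281 × 5.1942 = 0.3346.
τ(426 nm) = 0.122 × (520/426)⁴ × 5.1942 = 0.122 × 2.2201 × 5.1942 = 1.4069.
T(610)/T(426) = exp(τ_B − τ_A) = exp(1.0722) = 2.9219.

2.92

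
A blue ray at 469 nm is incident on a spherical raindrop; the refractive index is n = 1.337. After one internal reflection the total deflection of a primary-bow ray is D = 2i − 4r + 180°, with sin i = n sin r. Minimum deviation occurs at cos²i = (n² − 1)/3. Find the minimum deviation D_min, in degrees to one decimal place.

cos²i = (1.78757 − 1)/3 = 0.26252; i = arccos(0.51237) = 59.178°.
sin r = sin 59.178°/1.337 = 0.64231; r = 39.964°.
D_min = 2·59.178° − 4·39.964° + 180° = 138.500°.

138.5°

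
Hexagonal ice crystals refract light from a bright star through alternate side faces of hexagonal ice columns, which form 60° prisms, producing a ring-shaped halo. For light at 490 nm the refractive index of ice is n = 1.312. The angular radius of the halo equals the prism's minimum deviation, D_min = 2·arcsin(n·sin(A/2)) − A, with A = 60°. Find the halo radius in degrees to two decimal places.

21.99°

n·sin(A/2) = 1.312 × sin 30° = 1.312 × 0.5000 = 0.6560.
D_min = 2·arcsin(0.6560) − 60° = 2 × 40.996° − 60° = 21.991°.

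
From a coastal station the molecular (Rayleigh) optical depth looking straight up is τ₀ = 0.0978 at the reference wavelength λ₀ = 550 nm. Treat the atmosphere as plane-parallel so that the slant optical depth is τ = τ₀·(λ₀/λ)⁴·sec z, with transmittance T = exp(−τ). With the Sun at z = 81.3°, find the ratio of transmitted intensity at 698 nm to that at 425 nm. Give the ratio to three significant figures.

Airmass: sec 81.3° = 6.6111.
τ(698 nm) = 0.0978 × (550/698)⁴ × 6.6111 = 0.0978 × 0.3855 × 6.6111 = 0.2493.
τ(425 nm) = 0.0978 × (550/425)⁴ × 6.6111 = 0.0978 × 2.8048 × 6.6111 = 1.8135.
T(698)/T(425) = exp(τ_B − τ_A) = exp(1.5642) = 4.7789.

4.78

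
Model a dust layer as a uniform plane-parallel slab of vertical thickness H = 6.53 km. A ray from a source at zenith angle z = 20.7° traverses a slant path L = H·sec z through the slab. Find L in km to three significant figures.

6.98 km

sec z = 1/cos 20.7° = 1.0690.
L = 6.53 × 1.0690 = 6.981 km.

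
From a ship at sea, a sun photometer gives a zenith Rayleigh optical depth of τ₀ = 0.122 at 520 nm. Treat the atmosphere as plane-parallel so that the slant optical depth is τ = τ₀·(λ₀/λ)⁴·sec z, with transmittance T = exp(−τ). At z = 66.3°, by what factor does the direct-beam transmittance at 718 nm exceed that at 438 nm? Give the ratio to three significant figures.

1.68

Airmass: sec 66.3° = 2.4879.
τ(718 nm) = 0.122 × (520/718)⁴ × 2.4879 = 0.122 × 0.2751 × 2.4879 = 0.0835.
τ(438 nm) = 0.122 × (520/438)⁴ × 2.4879 = 0.122 × 1.9866 × 2.4879 = 0.6030.
T(718)/T(438) = exp(τ_B − τ_A) = exp(0.5195) = 1.6812.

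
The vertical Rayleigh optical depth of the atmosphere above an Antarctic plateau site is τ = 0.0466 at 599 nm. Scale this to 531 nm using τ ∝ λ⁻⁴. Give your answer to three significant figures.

τ(531 nm) = τ(599 nm) × (599/531)⁴ = 0.0466 × (1.1281)⁴ = 0.0466 × 1.6193 = 0.0755.

0.0755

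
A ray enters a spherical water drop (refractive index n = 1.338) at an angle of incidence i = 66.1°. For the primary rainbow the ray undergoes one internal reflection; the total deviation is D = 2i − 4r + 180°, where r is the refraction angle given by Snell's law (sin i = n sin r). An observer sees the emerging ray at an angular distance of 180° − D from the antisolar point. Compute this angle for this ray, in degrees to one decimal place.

sin r = sin 66.1° / 1.338 = 0.9143/1.338 = 0.6833; r = 43.10°.
D = 2·66.1° − 4·43.10° + 180° = 132.20° − 172.41° + 180° = 139.79°.
Angle from antisolar point = 180° − D = 40.21°.

40.2°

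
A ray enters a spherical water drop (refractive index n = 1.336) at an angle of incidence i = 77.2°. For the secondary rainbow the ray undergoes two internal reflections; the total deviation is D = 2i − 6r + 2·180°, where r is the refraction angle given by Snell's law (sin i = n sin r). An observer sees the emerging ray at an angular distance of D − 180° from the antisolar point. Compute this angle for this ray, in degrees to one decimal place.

sin r = sin 77.2° / 1.336 = 0.9751/1.336 = 0.7299; r = 46.88°.
D = 2·77.2° − 6·46.88° + 2·180° = 154.40° − 281.27° + 360° = 233.13°.
Angle from antisolar point = D − 180° = 53.13°.

53.1°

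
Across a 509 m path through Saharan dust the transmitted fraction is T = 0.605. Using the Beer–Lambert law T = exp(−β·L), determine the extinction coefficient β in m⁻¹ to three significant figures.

0.000987 m⁻¹

Beer–Lambert: T = exp(−βL) ⇒ β = −ln(T)/L = −ln(0.605)/509 = 0.5025/509 = 0.0009873 m⁻¹.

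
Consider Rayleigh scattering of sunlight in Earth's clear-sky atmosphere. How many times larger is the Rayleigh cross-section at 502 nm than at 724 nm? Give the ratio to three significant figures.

4.33

Rayleigh scattering ∝ λ⁻⁴, so the ratio of coefficients is the inverse fourth power of the wavelength ratio.
σ(502)/σ(724) = (724/502)⁴ = (1.4422)⁴ = 4.327.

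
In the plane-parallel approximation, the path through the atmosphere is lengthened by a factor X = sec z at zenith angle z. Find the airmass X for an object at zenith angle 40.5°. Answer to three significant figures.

X = sec z = 1/cos 40.5° = 1/0.7604 = 1.3151.

1.32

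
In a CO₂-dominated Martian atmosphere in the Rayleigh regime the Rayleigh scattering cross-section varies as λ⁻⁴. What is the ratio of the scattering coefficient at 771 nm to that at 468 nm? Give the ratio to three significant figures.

Rayleigh scattering ∝ λ⁻⁴, so the ratio of coefficients is the inverse fourth power of the wavelength ratio.
σ(771)/σ(468) = (468/771)⁴ = (0.6070)⁴ = 0.1358.

0.136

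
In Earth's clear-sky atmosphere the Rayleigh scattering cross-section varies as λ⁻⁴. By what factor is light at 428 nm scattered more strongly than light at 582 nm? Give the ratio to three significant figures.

Rayleigh scattering ∝ λ⁻⁴, so the ratio of coefficients is the inverse fourth power of the wavelength ratio.
σ(428)/σ(582) = (582/428)⁴ = (1.3598)⁴ = 3.419.

3.42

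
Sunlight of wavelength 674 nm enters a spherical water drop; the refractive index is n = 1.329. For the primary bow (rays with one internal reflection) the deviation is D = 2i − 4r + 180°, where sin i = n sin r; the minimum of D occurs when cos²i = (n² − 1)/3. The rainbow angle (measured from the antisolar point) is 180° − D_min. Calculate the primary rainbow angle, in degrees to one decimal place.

cos²i = (1.76624 − 1)/3 = 0.25541; i = arccos(0.50538) = 59.643°.
sin r = sin 59.643°/1.329 = 0.64928; r = 40.487°.
D_min = 2·59.643° − 4·40.487° + 180° = 137.337°.
Rainbow angle = 180° − D_min = 42.663°.

42.7°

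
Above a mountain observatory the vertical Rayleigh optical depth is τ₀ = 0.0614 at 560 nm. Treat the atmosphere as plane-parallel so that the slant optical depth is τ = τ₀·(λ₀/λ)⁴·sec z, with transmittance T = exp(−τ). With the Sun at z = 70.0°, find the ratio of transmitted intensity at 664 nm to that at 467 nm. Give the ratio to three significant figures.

1.32

Airmass: sec 70.0° = 2.9238.
τ(664 nm) = 0.0614 × (560/664)⁴ × 2.9238 = 0.0614 × 0.5059 × 2.9238 = 0.0908.
τ(467 nm) = 0.0614 × (560/467)⁴ × 2.9238 = 0.0614 × 2.0677 × 2.9238 = 0.3712.
T(664)/T(467) = exp(τ_B − τ_A) = exp(0.2804) = 1.3236.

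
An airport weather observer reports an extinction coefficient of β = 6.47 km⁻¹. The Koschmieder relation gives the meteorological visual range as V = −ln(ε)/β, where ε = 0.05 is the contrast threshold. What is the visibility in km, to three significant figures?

V = −ln(0.05) / 6.47 = 2.996 / 6.47 = 0.4630 km.

0.463 km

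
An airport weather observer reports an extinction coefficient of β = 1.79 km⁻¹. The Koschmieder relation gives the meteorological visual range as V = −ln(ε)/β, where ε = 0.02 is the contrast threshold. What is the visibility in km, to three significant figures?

2.19 km

V = −ln(0.02) / 1.79 = 3.912 / 1.79 = 2.1855 km.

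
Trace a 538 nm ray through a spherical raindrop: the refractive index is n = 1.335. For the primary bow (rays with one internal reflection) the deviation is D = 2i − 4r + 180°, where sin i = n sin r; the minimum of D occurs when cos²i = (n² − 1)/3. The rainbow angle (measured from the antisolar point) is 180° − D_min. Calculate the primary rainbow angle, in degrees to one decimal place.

cos²i = (1.78222 − 1)/3 = 0.26074; i = arccos(0.51063) = 59.294°.
sin r = sin 59.294°/1.335 = 0.64405; r = 40.094°.
D_min = 2·59.294° − 4·40.094° + 180° = 138.212°.
Rainbow angle = 180° − D_min = 41.788°.

41.8°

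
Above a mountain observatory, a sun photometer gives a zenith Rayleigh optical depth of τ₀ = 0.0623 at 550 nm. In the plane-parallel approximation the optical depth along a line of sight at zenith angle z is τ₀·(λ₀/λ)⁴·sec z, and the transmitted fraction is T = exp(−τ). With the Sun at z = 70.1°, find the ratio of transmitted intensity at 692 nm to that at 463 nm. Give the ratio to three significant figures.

1.34

Airmass: sec 70.1° = 2.9379.
τ(692 nm) = 0.0623 × (550/692)⁴ × 2.9379 = 0.0623 × 0.3990 × 2.9379 = 0.0730.
τ(463 nm) = 0.0623 × (550/463)⁴ × 2.9379 = 0.0623 × 1.9913 × 2.9379 = 0.3645.
T(692)/T(463) = exp(τ_B − τ_A) = exp(0.2914) = 1.3383.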